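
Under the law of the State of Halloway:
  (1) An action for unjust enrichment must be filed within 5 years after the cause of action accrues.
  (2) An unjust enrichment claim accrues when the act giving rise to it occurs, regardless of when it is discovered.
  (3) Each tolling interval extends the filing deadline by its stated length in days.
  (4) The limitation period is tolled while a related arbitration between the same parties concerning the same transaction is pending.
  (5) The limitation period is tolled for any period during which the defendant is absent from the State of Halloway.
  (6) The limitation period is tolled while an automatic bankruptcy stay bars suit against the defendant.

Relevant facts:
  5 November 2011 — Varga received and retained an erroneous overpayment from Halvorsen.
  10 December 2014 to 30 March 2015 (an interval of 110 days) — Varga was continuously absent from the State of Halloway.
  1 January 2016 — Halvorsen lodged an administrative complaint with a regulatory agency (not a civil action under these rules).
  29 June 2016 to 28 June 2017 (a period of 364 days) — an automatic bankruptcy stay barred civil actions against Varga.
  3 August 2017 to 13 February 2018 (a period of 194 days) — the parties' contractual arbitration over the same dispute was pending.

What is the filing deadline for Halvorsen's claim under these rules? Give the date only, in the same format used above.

The limitation period began to run on 5 November 2011.
The untolled deadline — 5 years after 5 November 2011 — is 5 November 2016.
Because the defendant's absence from the jurisdiction ran from 10 December 2014 to 30 March 2015, the deadline is extended by 110 days to 23 February 2017.
The period was tolled for 364 days by the automatic bankruptcy stay (29 June 2016 to 28 June 2017), pushing the deadline to 22 February 2018.
The pending related arbitration from 3 August 2017 to 13 February 2018 tolled the period for 194 days, extending the deadline to 4 September 2018.
Nothing else in the chronology tolls or restarts the period.

4 September 2018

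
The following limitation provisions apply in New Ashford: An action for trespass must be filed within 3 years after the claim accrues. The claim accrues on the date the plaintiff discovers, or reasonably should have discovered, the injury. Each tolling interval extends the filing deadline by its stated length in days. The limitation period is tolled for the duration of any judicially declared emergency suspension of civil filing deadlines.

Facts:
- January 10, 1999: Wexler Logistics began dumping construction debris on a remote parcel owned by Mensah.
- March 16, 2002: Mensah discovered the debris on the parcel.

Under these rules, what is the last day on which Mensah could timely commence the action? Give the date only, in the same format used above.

The claim did not accrue until Mensah discovered the injury on March 16, 2002; the January 10, 1999 act date does not start the clock under the stated rule.
Adding the 3 years base period to March 16, 2002 gives a deadline of March 16, 2005, before any tolling.

March 16, 2005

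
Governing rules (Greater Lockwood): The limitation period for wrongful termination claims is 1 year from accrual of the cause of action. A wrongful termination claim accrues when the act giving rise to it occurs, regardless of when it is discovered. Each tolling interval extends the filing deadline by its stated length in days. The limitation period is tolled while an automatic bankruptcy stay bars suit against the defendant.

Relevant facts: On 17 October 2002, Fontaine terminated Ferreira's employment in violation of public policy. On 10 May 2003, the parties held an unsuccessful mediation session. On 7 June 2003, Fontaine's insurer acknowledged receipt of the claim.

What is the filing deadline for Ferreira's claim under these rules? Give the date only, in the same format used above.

The limitation period began to run on 17 October 2002.
1 year from 17 October 2002 is 17 October 2003.
Nothing else in the chronology tolls or restarts the period.

17 October 2003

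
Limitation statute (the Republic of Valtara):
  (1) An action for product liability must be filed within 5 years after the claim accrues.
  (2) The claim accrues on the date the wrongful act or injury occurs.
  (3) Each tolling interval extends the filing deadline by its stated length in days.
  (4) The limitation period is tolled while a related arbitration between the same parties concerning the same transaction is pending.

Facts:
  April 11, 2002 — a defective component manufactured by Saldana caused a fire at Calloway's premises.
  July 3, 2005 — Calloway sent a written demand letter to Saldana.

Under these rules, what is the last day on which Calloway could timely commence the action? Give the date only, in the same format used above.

April 11, 2007

The limitation period began to run on April 11, 2002.
The untolled deadline — 5 years after April 11, 2002 — is April 11, 2007.
Nothing else in the chronology tolls or restarts the period.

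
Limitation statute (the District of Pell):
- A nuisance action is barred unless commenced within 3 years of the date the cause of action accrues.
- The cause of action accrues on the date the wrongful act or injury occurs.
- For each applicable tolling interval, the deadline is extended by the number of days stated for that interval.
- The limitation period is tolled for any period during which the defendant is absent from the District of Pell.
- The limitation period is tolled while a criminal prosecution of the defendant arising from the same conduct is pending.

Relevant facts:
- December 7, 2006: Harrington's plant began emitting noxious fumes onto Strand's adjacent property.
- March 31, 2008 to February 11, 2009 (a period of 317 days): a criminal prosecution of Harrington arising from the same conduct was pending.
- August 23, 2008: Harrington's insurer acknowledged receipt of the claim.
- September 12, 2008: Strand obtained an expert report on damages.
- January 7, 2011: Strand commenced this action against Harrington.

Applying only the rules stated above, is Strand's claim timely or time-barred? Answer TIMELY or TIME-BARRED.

The limitation period began to run on December 7, 2006.
The untolled deadline — 3 years after December 7, 2006 — is December 7, 2009.
Because the pending criminal prosecution ran from March 31, 2008 to February 11, 2009, the deadline is extended by 317 days to October 20, 2010.
Nothing else in the chronology tolls or restarts the period.
Strand filed on January 7, 2011, after the October 20, 2010 deadline, so the action is time-barred.

TIME-BARRED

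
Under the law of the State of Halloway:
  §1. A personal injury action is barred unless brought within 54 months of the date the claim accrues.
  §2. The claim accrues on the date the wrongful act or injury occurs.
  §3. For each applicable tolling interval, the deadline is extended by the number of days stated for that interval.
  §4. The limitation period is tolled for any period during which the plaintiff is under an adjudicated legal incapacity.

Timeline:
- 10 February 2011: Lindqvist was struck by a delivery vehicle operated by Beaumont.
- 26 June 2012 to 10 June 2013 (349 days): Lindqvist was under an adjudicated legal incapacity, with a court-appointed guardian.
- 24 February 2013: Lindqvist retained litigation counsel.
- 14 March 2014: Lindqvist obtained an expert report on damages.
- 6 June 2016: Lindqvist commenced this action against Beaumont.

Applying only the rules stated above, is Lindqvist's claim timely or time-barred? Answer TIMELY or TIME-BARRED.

The limitation period began to run on 10 February 2011.
54 months from 10 February 2011 is 10 August 2015.
The plaintiff's legal incapacity from 26 June 2012 to 10 June 2013 tolled the period for 349 days, extending the deadline to 24 July 2016.
Nothing else in the chronology tolls or restarts the period.
The 6 June 2016 filing precedes the 24 July 2016 deadline; the claim is timely.

TIMELY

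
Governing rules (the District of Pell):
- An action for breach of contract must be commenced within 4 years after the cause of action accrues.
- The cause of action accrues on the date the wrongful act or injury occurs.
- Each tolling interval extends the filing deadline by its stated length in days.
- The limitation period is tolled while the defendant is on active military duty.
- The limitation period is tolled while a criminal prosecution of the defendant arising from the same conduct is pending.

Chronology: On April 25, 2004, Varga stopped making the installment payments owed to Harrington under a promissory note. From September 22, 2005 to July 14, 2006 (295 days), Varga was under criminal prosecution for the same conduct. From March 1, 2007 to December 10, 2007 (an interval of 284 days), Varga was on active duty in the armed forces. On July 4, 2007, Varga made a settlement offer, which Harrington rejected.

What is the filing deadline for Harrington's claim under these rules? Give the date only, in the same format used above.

November 25, 2009

The limitation period began to run on April 25, 2004.
Adding the 4 years base period to April 25, 2004 gives a deadline of April 25, 2008, before any tolling.
The pending criminal prosecution from September 22, 2005 to July 14, 2006 tolled the period for 295 days, extending the deadline to February 14, 2009.
The defendant's active military service from March 1, 2007 to December 10, 2007 tolled the period for 284 days, extending the deadline to November 25, 2009.
The other events in the timeline have no effect on the limitation period under the stated rules.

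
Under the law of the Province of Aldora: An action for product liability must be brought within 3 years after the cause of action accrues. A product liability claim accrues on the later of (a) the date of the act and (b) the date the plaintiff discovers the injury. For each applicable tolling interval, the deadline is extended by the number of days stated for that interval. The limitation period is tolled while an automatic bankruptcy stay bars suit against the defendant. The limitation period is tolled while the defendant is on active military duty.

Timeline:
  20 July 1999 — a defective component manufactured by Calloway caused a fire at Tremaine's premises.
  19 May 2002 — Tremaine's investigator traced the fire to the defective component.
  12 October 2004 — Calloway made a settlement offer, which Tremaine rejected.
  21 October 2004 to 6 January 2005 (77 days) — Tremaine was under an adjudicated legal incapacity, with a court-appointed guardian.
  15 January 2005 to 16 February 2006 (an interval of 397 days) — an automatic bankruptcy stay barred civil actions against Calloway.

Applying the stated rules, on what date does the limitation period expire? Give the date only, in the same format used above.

20 June 2006

The claim accrued on 19 May 2002 — the later of the 20 July 1999 act and the 19 May 2002 discovery.
Adding the 3 years base period to 19 May 2002 gives a deadline of 19 May 2005, before any tolling.
Because the automatic bankruptcy stay ran from 15 January 2005 to 16 February 2006, the deadline is extended by 397 days to 20 June 2006.
No stated provision tolls the period for the plaintiff's incapacity, so the interval from 21 October 2004 to 6 January 2005 has no effect on the deadline.
The other events in the timeline have no effect on the limitation period under the stated rules.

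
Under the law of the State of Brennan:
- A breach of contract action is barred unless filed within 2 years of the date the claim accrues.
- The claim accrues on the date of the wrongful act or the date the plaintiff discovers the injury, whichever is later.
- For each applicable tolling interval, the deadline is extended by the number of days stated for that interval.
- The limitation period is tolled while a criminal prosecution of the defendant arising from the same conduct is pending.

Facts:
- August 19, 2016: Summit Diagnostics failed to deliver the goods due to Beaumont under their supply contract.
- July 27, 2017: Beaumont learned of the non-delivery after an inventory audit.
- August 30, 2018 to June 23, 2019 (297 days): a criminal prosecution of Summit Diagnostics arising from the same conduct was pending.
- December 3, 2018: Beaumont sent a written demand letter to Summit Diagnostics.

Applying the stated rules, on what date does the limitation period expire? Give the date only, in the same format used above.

Because discovery on July 27, 2017 post-dates the August 19, 2016 act, accrual under the later-of rule falls on July 27, 2017.
Adding the 2 years base period to July 27, 2017 gives a deadline of July 27, 2019, before any tolling.
Because the pending criminal prosecution ran from August 30, 2018 to June 23, 2019, the deadline is extended by 297 days to May 19, 2020.
The other events in the timeline have no effect on the limitation period under the stated rules.

May 19, 2020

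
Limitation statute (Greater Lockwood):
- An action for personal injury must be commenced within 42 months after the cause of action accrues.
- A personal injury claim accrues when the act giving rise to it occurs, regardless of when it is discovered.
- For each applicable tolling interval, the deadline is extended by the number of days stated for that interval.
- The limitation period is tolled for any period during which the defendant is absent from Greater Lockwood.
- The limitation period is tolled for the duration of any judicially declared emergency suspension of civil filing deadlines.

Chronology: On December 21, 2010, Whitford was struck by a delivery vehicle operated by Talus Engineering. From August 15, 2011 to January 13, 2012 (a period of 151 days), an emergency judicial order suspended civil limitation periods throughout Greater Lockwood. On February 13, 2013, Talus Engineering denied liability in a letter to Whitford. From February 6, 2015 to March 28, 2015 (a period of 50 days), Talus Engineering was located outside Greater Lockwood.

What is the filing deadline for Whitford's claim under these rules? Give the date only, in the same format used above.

The claim accrued on December 21, 2010, when the wrongful act occurred.
Adding the 42 months base period to December 21, 2010 gives a deadline of June 21, 2014, before any tolling.
The emergency suspension of filing deadlines from August 15, 2011 to January 13, 2012 tolled the period for 151 days, extending the deadline to November 19, 2014.
The defendant's absence from the jurisdiction starting February 6, 2015 came too late — the period had run on November 19, 2014 — and so does not extend the deadline.
Nothing else in the chronology tolls or restarts the period.

November 19, 2014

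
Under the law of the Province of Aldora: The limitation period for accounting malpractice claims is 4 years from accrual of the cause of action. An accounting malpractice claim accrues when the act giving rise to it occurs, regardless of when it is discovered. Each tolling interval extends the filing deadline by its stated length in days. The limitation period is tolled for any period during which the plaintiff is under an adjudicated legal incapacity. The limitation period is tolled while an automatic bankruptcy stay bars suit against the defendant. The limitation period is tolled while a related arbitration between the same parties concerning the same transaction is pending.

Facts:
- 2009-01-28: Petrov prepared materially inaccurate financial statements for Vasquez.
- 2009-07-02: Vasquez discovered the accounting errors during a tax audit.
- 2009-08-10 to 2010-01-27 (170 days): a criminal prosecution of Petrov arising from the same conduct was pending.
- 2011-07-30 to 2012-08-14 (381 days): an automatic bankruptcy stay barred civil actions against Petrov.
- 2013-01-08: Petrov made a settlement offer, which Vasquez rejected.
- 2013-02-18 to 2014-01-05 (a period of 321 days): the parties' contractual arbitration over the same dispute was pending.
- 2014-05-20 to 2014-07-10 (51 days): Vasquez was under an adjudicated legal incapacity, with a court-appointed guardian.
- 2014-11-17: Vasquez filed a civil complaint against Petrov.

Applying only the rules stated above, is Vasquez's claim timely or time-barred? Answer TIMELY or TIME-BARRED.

TIMELY

The claim accrued on 2009-01-28, when the wrongful act occurred; under the stated occurrence rule the 2009-07-02 discovery does not delay accrual.
The untolled deadline — 4 years after 2009-01-28 — is 2013-01-28.
The period was tolled for 381 days by the automatic bankruptcy stay (2011-07-30 to 2012-08-14), pushing the deadline to 2014-02-13.
The pending related arbitration from 2013-02-18 to 2014-01-05 tolled the period for 321 days, extending the deadline to 2014-12-31.
Because the plaintiff's legal incapacity ran from 2014-05-20 to 2014-07-10, the deadline is extended by 51 days to 2015-02-20.
No stated provision tolls the period for a criminal prosecution, so the interval from 2009-08-10 to 2010-01-27 has no effect on the deadline.
None of the other events listed affects the running of the period under the stated rules.
The 2014-11-17 filing precedes the 2015-02-20 deadline; the claim is timely.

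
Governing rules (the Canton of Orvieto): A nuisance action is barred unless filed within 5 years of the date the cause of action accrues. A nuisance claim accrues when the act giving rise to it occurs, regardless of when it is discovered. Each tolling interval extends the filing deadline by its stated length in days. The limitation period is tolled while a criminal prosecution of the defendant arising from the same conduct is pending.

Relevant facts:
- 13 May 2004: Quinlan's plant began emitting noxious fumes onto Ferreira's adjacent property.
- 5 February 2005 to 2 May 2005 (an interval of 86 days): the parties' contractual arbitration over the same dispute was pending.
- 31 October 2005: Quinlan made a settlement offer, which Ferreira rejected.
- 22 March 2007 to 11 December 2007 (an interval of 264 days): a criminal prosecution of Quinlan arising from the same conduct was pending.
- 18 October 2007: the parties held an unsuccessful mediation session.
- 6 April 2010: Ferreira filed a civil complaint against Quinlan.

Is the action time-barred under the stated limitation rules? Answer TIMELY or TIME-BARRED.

The limitation period began to run on 13 May 2004.
The untolled deadline — 5 years after 13 May 2004 — is 13 May 2009.
Because the pending criminal prosecution ran from 22 March 2007 to 11 December 2007, the deadline is extended by 264 days to 1 February 2010.
Although a pending arbitration ran from 5 February 2005 to 2 May 2005, the stated rules do not make that a tolling event, so it is disregarded.
None of the other events listed affects the running of the period under the stated rules.
Filing on 6 April 2010 missed the 1 February 2010 deadline — the action is time-barred.

TIME-BARRED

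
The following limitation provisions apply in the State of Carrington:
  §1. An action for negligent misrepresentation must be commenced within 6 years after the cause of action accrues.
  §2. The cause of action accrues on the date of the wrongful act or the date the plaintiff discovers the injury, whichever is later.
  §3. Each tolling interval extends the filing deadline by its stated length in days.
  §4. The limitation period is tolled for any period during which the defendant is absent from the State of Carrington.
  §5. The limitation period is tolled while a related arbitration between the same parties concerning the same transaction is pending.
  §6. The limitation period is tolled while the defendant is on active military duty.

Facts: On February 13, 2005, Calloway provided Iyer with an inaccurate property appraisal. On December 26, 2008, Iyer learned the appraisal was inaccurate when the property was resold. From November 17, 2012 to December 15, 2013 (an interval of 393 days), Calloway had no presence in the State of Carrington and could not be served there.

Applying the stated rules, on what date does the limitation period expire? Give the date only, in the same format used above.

January 23, 2016

Because discovery on December 26, 2008 post-dates the February 13, 2005 act, accrual under the later-of rule falls on December 26, 2008.
Adding the 6 years base period to December 26, 2008 gives a deadline of December 26, 2014, before any tolling.
The period was tolled for 393 days by the defendant's absence from the jurisdiction (November 17, 2012 to December 15, 2013), pushing the deadline to January 23, 2016.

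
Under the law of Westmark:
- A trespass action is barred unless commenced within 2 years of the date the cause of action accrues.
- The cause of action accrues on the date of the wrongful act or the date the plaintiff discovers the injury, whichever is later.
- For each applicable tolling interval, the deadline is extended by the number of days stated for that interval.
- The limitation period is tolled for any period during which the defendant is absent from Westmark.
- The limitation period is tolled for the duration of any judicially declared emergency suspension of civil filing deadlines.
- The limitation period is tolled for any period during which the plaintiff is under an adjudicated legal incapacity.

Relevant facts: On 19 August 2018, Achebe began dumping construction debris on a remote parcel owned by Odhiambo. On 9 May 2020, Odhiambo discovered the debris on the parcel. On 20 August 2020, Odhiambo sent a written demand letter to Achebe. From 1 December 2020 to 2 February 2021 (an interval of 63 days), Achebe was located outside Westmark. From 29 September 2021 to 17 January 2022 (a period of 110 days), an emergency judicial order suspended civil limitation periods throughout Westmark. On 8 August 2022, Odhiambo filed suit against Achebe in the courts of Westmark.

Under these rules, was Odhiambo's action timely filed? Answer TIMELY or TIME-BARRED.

TIMELY

Because discovery on 9 May 2020 post-dates the 19 August 2018 act, accrual under the later-of rule falls on 9 May 2020.
2 years from 9 May 2020 is 9 May 2022.
Because the defendant's absence from the jurisdiction ran from 1 December 2020 to 2 February 2021, the deadline is extended by 63 days to 11 July 2022.
The emergency suspension of filing deadlines from 29 September 2021 to 17 January 2022 tolled the period for 110 days, extending the deadline to 29 October 2022.
The other events in the timeline have no effect on the limitation period under the stated rules.
The 8 August 2022 filing precedes the 29 October 2022 deadline; the claim is timely.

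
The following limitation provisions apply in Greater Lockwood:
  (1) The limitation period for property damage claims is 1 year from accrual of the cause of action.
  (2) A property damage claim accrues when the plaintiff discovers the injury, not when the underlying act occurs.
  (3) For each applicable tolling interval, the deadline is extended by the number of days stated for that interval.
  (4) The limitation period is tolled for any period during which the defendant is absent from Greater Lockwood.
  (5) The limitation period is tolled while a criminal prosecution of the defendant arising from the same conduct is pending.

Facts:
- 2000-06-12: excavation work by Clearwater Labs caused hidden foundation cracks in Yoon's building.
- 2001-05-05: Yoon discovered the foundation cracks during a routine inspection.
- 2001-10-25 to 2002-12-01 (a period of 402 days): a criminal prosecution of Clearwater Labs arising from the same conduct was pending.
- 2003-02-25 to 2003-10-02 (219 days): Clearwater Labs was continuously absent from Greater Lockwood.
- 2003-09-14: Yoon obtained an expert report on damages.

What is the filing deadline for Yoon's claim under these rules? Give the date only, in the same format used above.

2004-01-16

The claim did not accrue until Yoon discovered the injury on 2001-05-05; the 2000-06-12 act date does not start the clock under the stated rule.
The untolled deadline — 1 year after 2001-05-05 — is 2002-05-05.
The period was tolled for 402 days by the pending criminal prosecution (2001-10-25 to 2002-12-01), pushing the deadline to 2003-06-11.
The period was tolled for 219 days by the defendant's absence from the jurisdiction (2003-02-25 to 2003-10-02), pushing the deadline to 2004-01-16.
None of the other events listed affects the running of the period under the stated rules.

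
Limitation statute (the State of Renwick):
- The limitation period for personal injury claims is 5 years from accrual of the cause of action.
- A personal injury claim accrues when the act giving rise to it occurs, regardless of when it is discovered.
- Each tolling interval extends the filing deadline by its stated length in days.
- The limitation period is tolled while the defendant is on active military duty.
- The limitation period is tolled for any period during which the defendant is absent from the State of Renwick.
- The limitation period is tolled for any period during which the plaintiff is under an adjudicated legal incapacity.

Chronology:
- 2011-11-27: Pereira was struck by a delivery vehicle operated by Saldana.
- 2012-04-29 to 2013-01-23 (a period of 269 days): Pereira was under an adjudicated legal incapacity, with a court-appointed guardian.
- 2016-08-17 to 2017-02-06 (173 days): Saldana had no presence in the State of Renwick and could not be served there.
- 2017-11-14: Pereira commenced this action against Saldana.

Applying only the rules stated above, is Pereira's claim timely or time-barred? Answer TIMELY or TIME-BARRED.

The claim accrued on 2011-11-27, when the wrongful act occurred.
The untolled deadline — 5 years after 2011-11-27 — is 2016-11-27.
The plaintiff's legal incapacity from 2012-04-29 to 2013-01-23 tolled the period for 269 days, extending the deadline to 2017-08-23.
Because the defendant's absence from the jurisdiction ran from 2016-08-17 to 2017-02-06, the deadline is extended by 173 days to 2018-02-12.
Filing on 2017-11-14 beat the 2018-02-12 deadline — the action is timely.

TIMELY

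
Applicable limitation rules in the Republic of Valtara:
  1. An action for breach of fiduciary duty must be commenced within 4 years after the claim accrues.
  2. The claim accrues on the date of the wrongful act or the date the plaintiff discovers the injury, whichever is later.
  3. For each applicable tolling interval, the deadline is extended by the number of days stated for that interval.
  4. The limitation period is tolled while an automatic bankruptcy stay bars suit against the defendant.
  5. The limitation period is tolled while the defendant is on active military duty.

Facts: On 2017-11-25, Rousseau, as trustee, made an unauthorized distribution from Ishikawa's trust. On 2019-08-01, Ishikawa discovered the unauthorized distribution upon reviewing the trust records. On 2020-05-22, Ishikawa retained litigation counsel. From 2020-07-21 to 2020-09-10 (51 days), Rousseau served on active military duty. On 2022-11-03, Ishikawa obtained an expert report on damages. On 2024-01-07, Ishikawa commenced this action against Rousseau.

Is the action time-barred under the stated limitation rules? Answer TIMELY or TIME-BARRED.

TIME-BARRED

The claim accrued on 2019-08-01 — the later of the 2017-11-25 act and the 2019-08-01 discovery.
Adding the 4 years base period to 2019-08-01 gives a deadline of 2023-08-01, before any tolling.
The period was tolled for 51 days by the defendant's active military service (2020-07-21 to 2020-09-10), pushing the deadline to 2023-09-21.
The other events in the timeline have no effect on the limitation period under the stated rules.
Filing on 2024-01-07 missed the 2023-09-21 deadline — the action is time-barred.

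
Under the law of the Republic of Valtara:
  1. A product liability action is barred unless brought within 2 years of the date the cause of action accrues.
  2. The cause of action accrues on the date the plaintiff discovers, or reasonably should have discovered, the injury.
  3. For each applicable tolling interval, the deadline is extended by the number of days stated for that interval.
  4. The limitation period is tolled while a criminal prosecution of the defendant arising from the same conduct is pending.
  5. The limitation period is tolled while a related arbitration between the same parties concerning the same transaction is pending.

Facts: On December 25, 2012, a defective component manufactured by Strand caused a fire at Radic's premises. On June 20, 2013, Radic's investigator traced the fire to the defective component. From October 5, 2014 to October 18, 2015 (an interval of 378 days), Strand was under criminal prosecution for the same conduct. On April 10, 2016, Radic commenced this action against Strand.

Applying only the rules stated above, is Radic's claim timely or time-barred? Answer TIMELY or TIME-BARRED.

TIMELY

Accrual is tied to discovery, so the period began on June 20, 2013 rather than on December 25, 2012 when the act occurred.
The untolled deadline — 2 years after June 20, 2013 — is June 20, 2015.
The pending criminal prosecution from October 5, 2014 to October 18, 2015 tolled the period for 378 days, extending the deadline to July 2, 2016.
Radic filed on April 10, 2016, before the July 2, 2016 deadline, so the action is timely.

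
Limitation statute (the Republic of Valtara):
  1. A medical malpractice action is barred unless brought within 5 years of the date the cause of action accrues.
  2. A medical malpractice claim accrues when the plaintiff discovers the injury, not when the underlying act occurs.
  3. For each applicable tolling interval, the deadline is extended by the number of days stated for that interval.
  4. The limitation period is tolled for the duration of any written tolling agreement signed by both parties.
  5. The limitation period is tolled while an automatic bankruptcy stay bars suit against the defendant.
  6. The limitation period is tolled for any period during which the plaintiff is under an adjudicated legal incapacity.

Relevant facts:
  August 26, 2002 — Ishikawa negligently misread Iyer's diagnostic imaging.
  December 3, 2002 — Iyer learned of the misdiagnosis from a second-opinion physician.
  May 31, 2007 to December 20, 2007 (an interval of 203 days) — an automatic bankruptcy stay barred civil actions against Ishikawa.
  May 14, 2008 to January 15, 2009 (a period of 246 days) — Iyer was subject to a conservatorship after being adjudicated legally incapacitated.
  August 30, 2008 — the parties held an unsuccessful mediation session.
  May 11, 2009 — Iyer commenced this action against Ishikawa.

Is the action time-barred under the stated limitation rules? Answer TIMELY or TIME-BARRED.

Accrual is tied to discovery, so the period began on December 3, 2002 rather than on August 26, 2002 when the act occurred.
Adding the 5 years base period to December 3, 2002 gives a deadline of December 3, 2007, before any tolling.
The period was tolled for 203 days by the automatic bankruptcy stay (May 31, 2007 to December 20, 2007), pushing the deadline to June 23, 2008.
The plaintiff's legal incapacity from May 14, 2008 to January 15, 2009 tolled the period for 246 days, extending the deadline to February 24, 2009.
The other events in the timeline have no effect on the limitation period under the stated rules.
Iyer filed on May 11, 2009, after the February 24, 2009 deadline, so the action is time-barred.

TIME-BARRED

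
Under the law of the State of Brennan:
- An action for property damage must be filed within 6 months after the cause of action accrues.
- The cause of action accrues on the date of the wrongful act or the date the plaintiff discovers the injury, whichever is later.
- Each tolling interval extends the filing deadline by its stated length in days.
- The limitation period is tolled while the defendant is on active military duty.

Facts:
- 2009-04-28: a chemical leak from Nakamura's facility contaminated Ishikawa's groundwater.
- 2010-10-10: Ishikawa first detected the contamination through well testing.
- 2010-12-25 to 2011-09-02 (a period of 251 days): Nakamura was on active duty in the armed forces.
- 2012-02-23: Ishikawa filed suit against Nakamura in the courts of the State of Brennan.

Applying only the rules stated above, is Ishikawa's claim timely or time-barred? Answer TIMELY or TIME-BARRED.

The claim accrued on 2010-10-10 — the later of the 2009-04-28 act and the 2010-10-10 discovery.
The untolled deadline — 6 months after 2010-10-10 — is 2011-04-10.
The period was tolled for 251 days by the defendant's active military service (2010-12-25 to 2011-09-02), pushing the deadline to 2011-12-17.
Ishikawa filed on 2012-02-23, after the 2011-12-17 deadline, so the action is time-barred.

TIME-BARRED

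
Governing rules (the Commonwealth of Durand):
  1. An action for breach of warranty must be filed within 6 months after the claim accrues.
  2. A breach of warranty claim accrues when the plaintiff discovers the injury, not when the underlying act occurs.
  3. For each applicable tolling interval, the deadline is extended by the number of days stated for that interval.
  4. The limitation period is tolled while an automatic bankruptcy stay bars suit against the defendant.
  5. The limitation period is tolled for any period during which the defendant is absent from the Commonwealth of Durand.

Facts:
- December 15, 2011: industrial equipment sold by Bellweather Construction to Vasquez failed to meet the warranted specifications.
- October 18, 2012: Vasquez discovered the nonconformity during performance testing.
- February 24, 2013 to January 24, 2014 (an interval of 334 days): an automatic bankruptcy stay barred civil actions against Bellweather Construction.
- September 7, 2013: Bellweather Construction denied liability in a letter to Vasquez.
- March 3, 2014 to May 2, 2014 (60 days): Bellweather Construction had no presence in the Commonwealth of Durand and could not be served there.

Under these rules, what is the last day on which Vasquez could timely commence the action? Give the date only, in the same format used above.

May 17, 2014

Under the discovery rule, the claim accrued on October 18, 2012, when Vasquez discovered the injury — not on the December 15, 2011 date of the underlying act.
6 months from October 18, 2012 is April 18, 2013.
Because the automatic bankruptcy stay ran from February 24, 2013 to January 24, 2014, the deadline is extended by 334 days to March 18, 2014.
The defendant's absence from the jurisdiction from March 3, 2014 to May 2, 2014 tolled the period for 60 days, extending the deadline to May 17, 2014.
Nothing else in the chronology tolls or restarts the period.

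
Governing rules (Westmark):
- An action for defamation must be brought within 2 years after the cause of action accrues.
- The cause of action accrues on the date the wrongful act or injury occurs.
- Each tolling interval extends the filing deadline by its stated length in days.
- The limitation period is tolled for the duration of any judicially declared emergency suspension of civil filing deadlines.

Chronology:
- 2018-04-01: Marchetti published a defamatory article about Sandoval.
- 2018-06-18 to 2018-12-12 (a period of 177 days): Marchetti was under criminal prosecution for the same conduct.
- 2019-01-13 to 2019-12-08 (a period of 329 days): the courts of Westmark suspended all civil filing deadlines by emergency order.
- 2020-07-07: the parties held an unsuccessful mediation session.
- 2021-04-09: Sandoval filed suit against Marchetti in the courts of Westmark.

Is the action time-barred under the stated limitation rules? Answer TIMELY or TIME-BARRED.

The limitation period began to run on 2018-04-01.
2 years from 2018-04-01 is 2020-04-01.
Because the emergency suspension of filing deadlines ran from 2019-01-13 to 2019-12-08, the deadline is extended by 329 days to 2021-02-24.
Although a criminal prosecution ran from 2018-06-18 to 2018-12-12, the stated rules do not make that a tolling event, so it is disregarded.
The other events in the timeline have no effect on the limitation period under the stated rules.
Filing on 2021-04-09 missed the 2021-02-24 deadline — the action is time-barred.

TIME-BARRED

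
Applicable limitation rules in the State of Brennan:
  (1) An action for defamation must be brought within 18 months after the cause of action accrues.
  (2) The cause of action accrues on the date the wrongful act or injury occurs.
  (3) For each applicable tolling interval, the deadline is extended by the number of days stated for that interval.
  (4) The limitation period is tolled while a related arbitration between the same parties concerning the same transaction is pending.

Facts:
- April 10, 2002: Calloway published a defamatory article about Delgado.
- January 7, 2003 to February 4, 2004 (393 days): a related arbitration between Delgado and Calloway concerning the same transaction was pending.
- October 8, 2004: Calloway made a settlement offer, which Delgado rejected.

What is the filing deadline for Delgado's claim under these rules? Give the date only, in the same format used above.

The cause of action accrued on April 10, 2002, the date of the act.
Adding the 18 months base period to April 10, 2002 gives a deadline of October 10, 2003, before any tolling.
The period was tolled for 393 days by the pending related arbitration (January 7, 2003 to February 4, 2004), pushing the deadline to November 6, 2004.
Nothing else in the chronology tolls or restarts the period.

November 6, 2004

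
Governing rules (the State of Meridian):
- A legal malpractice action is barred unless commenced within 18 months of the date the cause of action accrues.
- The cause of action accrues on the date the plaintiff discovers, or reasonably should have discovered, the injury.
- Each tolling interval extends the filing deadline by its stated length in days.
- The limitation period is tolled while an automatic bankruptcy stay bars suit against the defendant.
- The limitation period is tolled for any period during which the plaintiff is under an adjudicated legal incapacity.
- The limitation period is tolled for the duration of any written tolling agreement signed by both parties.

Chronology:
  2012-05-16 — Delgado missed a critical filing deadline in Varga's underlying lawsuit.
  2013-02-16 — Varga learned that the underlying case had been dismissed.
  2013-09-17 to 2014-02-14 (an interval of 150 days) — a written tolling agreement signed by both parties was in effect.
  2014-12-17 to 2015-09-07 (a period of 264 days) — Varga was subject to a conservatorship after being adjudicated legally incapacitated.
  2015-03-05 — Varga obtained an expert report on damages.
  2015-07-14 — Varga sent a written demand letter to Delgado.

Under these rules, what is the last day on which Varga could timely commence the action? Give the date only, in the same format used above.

2015-10-04

The claim did not accrue until Varga discovered the injury on 2013-02-16; the 2012-05-16 act date does not start the clock under the stated rule.
18 months from 2013-02-16 is 2014-08-16.
The period was tolled for 150 days by the written tolling agreement (2013-09-17 to 2014-02-14), pushing the deadline to 2015-01-13.
The period was tolled for 264 days by the plaintiff's legal incapacity (2014-12-17 to 2015-09-07), pushing the deadline to 2015-10-04.
None of the other events listed affects the running of the period under the stated rules.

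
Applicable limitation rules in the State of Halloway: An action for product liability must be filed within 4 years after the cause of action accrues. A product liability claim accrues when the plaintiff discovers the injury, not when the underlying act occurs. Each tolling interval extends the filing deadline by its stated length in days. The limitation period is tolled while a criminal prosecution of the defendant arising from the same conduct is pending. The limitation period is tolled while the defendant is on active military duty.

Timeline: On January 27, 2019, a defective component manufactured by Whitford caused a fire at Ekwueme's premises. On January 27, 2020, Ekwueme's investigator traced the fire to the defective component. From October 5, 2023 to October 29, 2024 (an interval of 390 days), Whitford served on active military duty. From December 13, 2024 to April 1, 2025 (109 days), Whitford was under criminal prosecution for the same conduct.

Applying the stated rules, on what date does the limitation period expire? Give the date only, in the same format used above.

Accrual is tied to discovery, so the period began on January 27, 2020 rather than on January 27, 2019 when the act occurred.
The untolled deadline — 4 years after January 27, 2020 — is January 27, 2024.
Because the defendant's active military service ran from October 5, 2023 to October 29, 2024, the deadline is extended by 390 days to February 20, 2025.
The period was tolled for 109 days by the pending criminal prosecution (December 13, 2024 to April 1, 2025), pushing the deadline to June 9, 2025.

June 9, 2025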